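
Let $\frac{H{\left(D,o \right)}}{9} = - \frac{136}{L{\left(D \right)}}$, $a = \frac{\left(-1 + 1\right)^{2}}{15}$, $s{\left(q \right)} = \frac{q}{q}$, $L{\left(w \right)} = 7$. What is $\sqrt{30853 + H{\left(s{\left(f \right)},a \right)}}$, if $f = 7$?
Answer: $\frac{\sqrt{1503229}}{7} \approx 175.15$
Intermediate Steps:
$s{\left(q \right)} = 1$
$a = 0$ ($a = 0^{2} \cdot \frac{1}{15} = 0 \cdot \frac{1}{15} = 0$)
$H{\left(D,o \right)} = - \frac{1224}{7}$ ($H{\left(D,o \right)} = 9 \left(- \frac{136}{7}\right) = - \frac{1224}{7}$)
$\sqrt{30853 + H{\left(s{\left(f \right)},a \right)}} = \sqrt{30853 - \frac{1224}{7}} = \sqrt{\frac{214747}{7}} = \frac{\sqrt{1503229}}{7}$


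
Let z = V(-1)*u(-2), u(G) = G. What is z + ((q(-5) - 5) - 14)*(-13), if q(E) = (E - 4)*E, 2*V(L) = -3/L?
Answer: -341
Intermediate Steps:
V(L) = -3/(2*L) (V(L) = (-3/L)/2 = -3/(2*L))
q(E) = E*(-4 + E) (q(E) = (-4 + E)*E = E*(-4 + E))
z = -3 (z = -3/2/(-1)*(-2) = -3/2*(-1)*(-2) = (3/2)*(-2) = -3)
z + ((q(-5) - 5) - 14)*(-13) = -3 + ((-5*(-4 - 5) - 5) - 14)*(-13) = -3 + ((-5*(-9) - 5) - 14)*(-13) = -3 + ((45 - 5) - 14)*(-13) = -3 + (40 - 14)*(-13) = -3 + 26*(-13) = -3 - 338 = -341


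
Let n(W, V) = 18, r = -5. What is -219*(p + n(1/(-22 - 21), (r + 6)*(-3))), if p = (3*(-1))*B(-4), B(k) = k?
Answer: -6570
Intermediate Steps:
p = 12 (p = (3*(-1))*(-4) = -3*(-4) = 12)
-219*(p + n(1/(-22 - 21), (r + 6)*(-3))) = -219*(12 + 18) = -219*30 = -6570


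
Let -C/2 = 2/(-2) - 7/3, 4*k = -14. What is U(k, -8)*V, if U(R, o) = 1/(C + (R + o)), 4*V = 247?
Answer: -741/58 ≈ -12.776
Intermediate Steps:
k = -7/2 (k = (¼)*(-14) = -7/2 ≈ -3.5000)
V = 247/4 (V = (¼)*247 = 247/4 ≈ 61.750)
C = 20/3 (C = -2*(2/(-2) - 7/3) = -2*(2*(-½) - 7*⅓) = -2*(-1 - 7/3) = -2*(-10/3) = 20/3 ≈ 6.6667)
U(R, o) = 1/(20/3 + R + o) (U(R, o) = 1/(20/3 + (R + o)) = 1/(20/3 + R + o))
U(k, -8)*V = (3/(20 + 3*(-7/2) + 3*(-8)))*(247/4) = (3/(20 - 21/2 - 24))*(247/4) = (3/(-29/2))*(247/4) = (3*(-2/29))*(247/4) = -6/29*247/4 = -741/58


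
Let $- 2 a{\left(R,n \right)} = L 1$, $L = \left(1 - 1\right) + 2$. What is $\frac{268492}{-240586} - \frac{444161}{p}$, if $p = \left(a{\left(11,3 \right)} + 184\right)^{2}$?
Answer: $- \frac{57925223467}{4028492277} \approx -14.379$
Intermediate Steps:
$L = 2$ ($L = 0 + 2 = 2$)
$a{\left(R,n \right)} = -1$ ($a{\left(R,n \right)} = - \frac{2 \cdot 1}{2} = \left(- \frac{1}{2}\right) 2 = -1$)
$p = 33489$ ($p = \left(-1 + 184\right)^{2} = 183^{2} = 33489$)
$\frac{268492}{-240586} - \frac{444161}{p} = \frac{268492}{-240586} - \frac{444161}{33489} = 268492 \left(- \frac{1}{240586}\right) - \frac{444161}{33489} = - \frac{134246}{120293} - \frac{444161}{33489} = - \frac{57925223467}{4028492277}$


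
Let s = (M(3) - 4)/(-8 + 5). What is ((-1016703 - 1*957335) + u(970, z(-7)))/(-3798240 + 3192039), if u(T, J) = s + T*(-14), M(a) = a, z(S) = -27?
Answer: 5962853/1818603 ≈ 3.2788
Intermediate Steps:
s = ⅓ (s = (3 - 4)/(-8 + 5) = -1/(-3) = -1*(-⅓) = ⅓ ≈ 0.33333)
u(T, J) = ⅓ - 14*T (u(T, J) = ⅓ + T*(-14) = ⅓ - 14*T)
((-1016703 - 1*957335) + u(970, z(-7)))/(-3798240 + 3192039) = ((-1016703 - 1*957335) + (⅓ - 14*970))/(-3798240 + 3192039) = ((-1016703 - 957335) + (⅓ - 13580))/(-606201) = (-1974038 - 40739/3)*(-1/606201) = -5962853/3*(-1/606201) = 5962853/1818603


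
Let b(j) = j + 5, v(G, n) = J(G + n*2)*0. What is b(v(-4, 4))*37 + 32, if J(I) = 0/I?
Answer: 217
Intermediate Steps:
J(I) = 0
v(G, n) = 0 (v(G, n) = 0*0 = 0)
b(j) = 5 + j
b(v(-4, 4))*37 + 32 = (5 + 0)*37 + 32 = 5*37 + 32 = 185 + 32 = 217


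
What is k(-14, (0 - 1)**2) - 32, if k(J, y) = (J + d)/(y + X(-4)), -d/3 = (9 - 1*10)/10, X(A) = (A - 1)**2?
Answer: -8457/260 ≈ -32.527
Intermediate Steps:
X(A) = (-1 + A)**2
d = 3/10 (d = -3*(9 - 1*10)/10 = -3*(9 - 10)/10 = -(-3)/10 = -3*(-1/10) = 3/10 ≈ 0.30000)
k(J, y) = (3/10 + J)/(25 + y) (k(J, y) = (J + 3/10)/(y + (-1 - 4)**2) = (3/10 + J)/(y + (-5)**2) = (3/10 + J)/(y + 25) = (3/10 + J)/(25 + y))
k(-14, (0 - 1)**2) - 32 = (3/10 - 14)/(25 + (0 - 1)**2) - 32 = -137/10/(25 + (-1)**2) - 32 = -137/10/(25 + 1) - 32 = -137/10/26 - 32 = (1/26)*(-137/10) - 32 = -137/260 - 32 = -8457/260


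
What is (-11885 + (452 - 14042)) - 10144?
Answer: -35619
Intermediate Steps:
(-11885 + (452 - 14042)) - 10144 = (-11885 - 13590) - 10144 = -25475 - 10144 = -35619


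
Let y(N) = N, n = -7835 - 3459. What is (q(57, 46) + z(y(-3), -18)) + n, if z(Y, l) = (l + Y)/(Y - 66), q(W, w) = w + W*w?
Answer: -198391/23 ≈ -8625.7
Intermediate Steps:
n = -11294
z(Y, l) = (Y + l)/(-66 + Y)
(q(57, 46) + z(y(-3), -18)) + n = (46*(1 + 57) + (-3 - 18)/(-66 - 3)) - 11294 = (46*58 - 21/(-69)) - 11294 = (2668 - 1/69*(-21)) - 11294 = (2668 + 7/23) - 11294 = 61371/23 - 11294 = -198391/23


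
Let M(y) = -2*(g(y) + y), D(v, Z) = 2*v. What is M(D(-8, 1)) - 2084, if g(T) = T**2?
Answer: -2564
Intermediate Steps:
M(y) = -2*y - 2*y**2 (M(y) = -2*(y**2 + y) = -2*(y + y**2) = -2*y - 2*y**2)
M(D(-8, 1)) - 2084 = 2*(2*(-8))*(-1 - 2*(-8)) - 2084 = 2*(-16)*(-1 - 1*(-16)) - 2084 = 2*(-16)*(-1 + 16) - 2084 = 2*(-16)*15 - 2084 = -480 - 2084 = -2564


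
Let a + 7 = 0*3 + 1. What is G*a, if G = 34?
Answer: -204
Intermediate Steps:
a = -6 (a = -7 + (0*3 + 1) = -7 + (0 + 1) = -7 + 1 = -6)
G*a = 34*(-6) = -204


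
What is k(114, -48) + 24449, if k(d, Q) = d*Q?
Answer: 18977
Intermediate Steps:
k(d, Q) = Q*d
k(114, -48) + 24449 = -48*114 + 24449 = -5472 + 24449 = 18977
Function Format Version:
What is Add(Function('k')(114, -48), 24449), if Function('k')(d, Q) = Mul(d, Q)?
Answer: 18977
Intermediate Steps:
Function('k')(d, Q) = Mul(Q, d)
Add(Function('k')(114, -48), 24449) = Add(Mul(-48, 114), 24449) = Add(-5472, 24449) = 18977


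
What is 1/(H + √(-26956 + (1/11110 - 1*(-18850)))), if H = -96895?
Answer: -1076503450/104307891845409 - I*√1000540591490/104307891845409 ≈ -1.032e-5 - 9.5896e-9*I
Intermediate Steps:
1/(H + √(-26956 + (1/11110 - 1*(-18850)))) = 1/(-96895 + √(-26956 + (1/11110 - 1*(-18850)))) = 1/(-96895 + √(-26956 + (1/11110 + 18850))) = 1/(-96895 + √(-26956 + 209423501/11110)) = 1/(-96895 + √(-90057659/11110)) = 1/(-96895 + I*√1000540591490/11110)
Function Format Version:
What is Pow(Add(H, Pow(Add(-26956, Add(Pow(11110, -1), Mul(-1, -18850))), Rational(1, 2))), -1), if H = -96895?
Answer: Add(Rational(-1076503450, 104307891845409), Mul(Rational(-1, 104307891845409), I, Pow(1000540591490, Rational(1, 2)))) ≈ Add(-1.0320e-5, Mul(-9.5896e-9, I))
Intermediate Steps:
Pow(Add(H, Pow(Add(-26956, Add(Pow(11110, -1), Mul(-1, -18850))), Rational(1, 2))), -1) = Pow(Add(-96895, Pow(Add(-26956, Add(Pow(11110, -1), Mul(-1, -18850))), Rational(1, 2))), -1) = Pow(Add(-96895, Pow(Add(-26956, Add(Rational(1, 11110), 18850)), Rational(1, 2))), -1) = Pow(Add(-96895, Pow(Add(-26956, Rational(209423501, 11110)), Rational(1, 2))), -1) = Pow(Add(-96895, Pow(Rational(-90057659, 11110), Rational(1, 2))), -1) = Pow(Add(-96895, Mul(Rational(1, 11110), I, Pow(1000540591490, Rational(1, 2)))), -1)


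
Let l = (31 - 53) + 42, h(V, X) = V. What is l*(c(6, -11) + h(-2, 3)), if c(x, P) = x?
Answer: 80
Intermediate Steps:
l = 20 (l = -22 + 42 = 20)
l*(c(6, -11) + h(-2, 3)) = 20*(6 - 2) = 20*4 = 80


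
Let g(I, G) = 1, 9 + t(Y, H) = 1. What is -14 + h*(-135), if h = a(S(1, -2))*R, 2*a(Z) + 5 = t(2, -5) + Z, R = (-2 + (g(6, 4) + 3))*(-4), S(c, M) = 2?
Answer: -5954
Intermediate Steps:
t(Y, H) = -8 (t(Y, H) = -9 + 1 = -8)
R = -8 (R = (-2 + (1 + 3))*(-4) = (-2 + 4)*(-4) = 2*(-4) = -8)
a(Z) = -13/2 + Z/2 (a(Z) = -5/2 + (-8 + Z)/2 = -5/2 + (-4 + Z/2) = -13/2 + Z/2)
h = 44 (h = (-13/2 + (½)*2)*(-8) = (-13/2 + 1)*(-8) = -11/2*(-8) = 44)
-14 + h*(-135) = -14 + 44*(-135) = -14 - 5940 = -5954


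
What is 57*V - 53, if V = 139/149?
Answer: 26/149 ≈ 0.17450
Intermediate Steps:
V = 139/149 (V = 139*(1/149) = 139/149 ≈ 0.93289)
57*V - 53 = 57*(139/149) - 53 = 7923/149 - 53 = 26/149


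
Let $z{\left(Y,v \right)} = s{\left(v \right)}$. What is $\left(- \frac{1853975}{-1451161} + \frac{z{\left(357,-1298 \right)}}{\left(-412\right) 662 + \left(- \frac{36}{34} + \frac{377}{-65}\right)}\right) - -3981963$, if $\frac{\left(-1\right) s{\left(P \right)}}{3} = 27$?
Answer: $\frac{44655684994129000433}{11214486589501} \approx 3.982 \cdot 10^{6}$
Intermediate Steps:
$s{\left(P \right)} = -81$ ($s{\left(P \right)} = \left(-3\right) 27 = -81$)
$z{\left(Y,v \right)} = -81$
$\left(- \frac{1853975}{-1451161} + \frac{z{\left(357,-1298 \right)}}{\left(-412\right) 662 + \left(- \frac{36}{34} + \frac{377}{-65}\right)}\right) - -3981963 = \left(- \frac{1853975}{-1451161} - \frac{81}{\left(-412\right) 662 + \left(- \frac{36}{34} + \frac{377}{-65}\right)}\right) - -3981963 = \left(\left(-1853975\right) \left(- \frac{1}{1451161}\right) - \frac{81}{-272744 + \left(\left(-36\right) \frac{1}{34} + 377 \left(- \frac{1}{65}\right)\right)}\right) + 3981963 = \left(\frac{1853975}{1451161} - \frac{81}{-272744 - \frac{583}{85}}\right) + 3981963 = \left(\frac{1853975}{1451161} - \frac{81}{- \frac{23183823}{85}}\right) + 3981963 = \left(\frac{1853975}{1451161} - - \frac{2295}{7727941}\right) + 3981963 = \left(\frac{1853975}{1451161} + \frac{2295}{7727941}\right) + 3981963 = \frac{14330739829970}{11214486589501} + 3981963 = \frac{44655684994129000433}{11214486589501}$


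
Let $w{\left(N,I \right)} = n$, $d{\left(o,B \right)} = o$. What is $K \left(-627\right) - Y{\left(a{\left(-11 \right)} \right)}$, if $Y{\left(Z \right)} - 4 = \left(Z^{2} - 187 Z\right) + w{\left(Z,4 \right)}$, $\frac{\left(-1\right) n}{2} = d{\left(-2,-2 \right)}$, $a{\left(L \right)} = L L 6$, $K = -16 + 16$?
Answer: $-391322$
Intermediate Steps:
$K = 0$
$a{\left(L \right)} = 6 L^{2}$ ($a{\left(L \right)} = L^{2} \cdot 6 = 6 L^{2}$)
$n = 4$ ($n = \left(-2\right) \left(-2\right) = 4$)
$w{\left(N,I \right)} = 4$
$Y{\left(Z \right)} = 8 + Z^{2} - 187 Z$ ($Y{\left(Z \right)} = 4 + \left(\left(Z^{2} - 187 Z\right) + 4\right) = 4 + \left(4 + Z^{2} - 187 Z\right) = 8 + Z^{2} - 187 Z$)
$K \left(-627\right) - Y{\left(a{\left(-11 \right)} \right)} = 0 \left(-627\right) - \left(8 + \left(6 \left(-11\right)^{2}\right)^{2} - 187 \cdot 6 \left(-11\right)^{2}\right) = 0 - \left(8 + \left(6 \cdot 121\right)^{2} - 187 \cdot 6 \cdot 121\right) = 0 - \left(8 + 726^{2} - 135762\right) = 0 - \left(8 + 527076 - 135762\right) = 0 - 391322 = -391322$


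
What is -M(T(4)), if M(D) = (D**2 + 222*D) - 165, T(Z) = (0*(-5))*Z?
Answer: 165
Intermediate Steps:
T(Z) = 0 (T(Z) = 0*Z = 0)
M(D) = -165 + D**2 + 222*D
-M(T(4)) = -(-165 + 0**2 + 222*0) = -(-165 + 0 + 0) = -1*(-165) = 165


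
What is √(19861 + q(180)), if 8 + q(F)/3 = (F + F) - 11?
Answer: 2*√5221 ≈ 144.51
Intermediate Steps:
q(F) = -57 + 6*F (q(F) = -24 + 3*((F + F) - 11) = -24 + 3*(2*F - 11) = -24 + 3*(-11 + 2*F) = -24 + (-33 + 6*F) = -57 + 6*F)
√(19861 + q(180)) = √(19861 + (-57 + 6*180)) = √(19861 + (-57 + 1080)) = √(19861 + 1023) = √20884 = 2*√5221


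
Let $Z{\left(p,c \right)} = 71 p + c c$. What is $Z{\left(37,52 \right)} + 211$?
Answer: $5542$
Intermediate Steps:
$Z{\left(p,c \right)} = c^{2} + 71 p$ ($Z{\left(p,c \right)} = 71 p + c^{2} = c^{2} + 71 p$)
$Z{\left(37,52 \right)} + 211 = \left(52^{2} + 71 \cdot 37\right) + 211 = \left(2704 + 2627\right) + 211 = 5331 + 211 = 5542$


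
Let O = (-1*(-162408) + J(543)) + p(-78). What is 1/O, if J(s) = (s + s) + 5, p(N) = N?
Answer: 1/163421 ≈ 6.1192e-6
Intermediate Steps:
J(s) = 5 + 2*s (J(s) = 2*s + 5 = 5 + 2*s)
O = 163421 (O = (-1*(-162408) + (5 + 2*543)) - 78 = (162408 + (5 + 1086)) - 78 = (162408 + 1091) - 78 = 163499 - 78 = 163421)
1/O = 1/163421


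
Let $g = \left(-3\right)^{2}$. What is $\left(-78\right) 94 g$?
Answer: $-65988$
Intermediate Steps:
$g = 9$
$\left(-78\right) 94 g = \left(-78\right) 94 \cdot 9 = \left(-7332\right) 9 = -65988$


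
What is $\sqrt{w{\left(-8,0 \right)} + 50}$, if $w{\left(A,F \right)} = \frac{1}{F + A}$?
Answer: $\frac{\sqrt{798}}{4} \approx 7.0622$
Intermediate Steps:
$w{\left(A,F \right)} = \frac{1}{A + F}$
$\sqrt{w{\left(-8,0 \right)} + 50} = \sqrt{\frac{1}{-8 + 0} + 50} = \sqrt{\frac{1}{-8} + 50} = \sqrt{- \frac{1}{8} + 50} = \sqrt{\frac{399}{8}} = \frac{\sqrt{798}}{4}$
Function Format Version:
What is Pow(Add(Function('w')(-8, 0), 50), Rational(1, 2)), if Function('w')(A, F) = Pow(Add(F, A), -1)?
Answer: Mul(Rational(1, 4), Pow(798, Rational(1, 2))) ≈ 7.0622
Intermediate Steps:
Function('w')(A, F) = Pow(Add(A, F), -1)
Pow(Add(Function('w')(-8, 0), 50), Rational(1, 2)) = Pow(Add(Pow(Add(-8, 0), -1), 50), Rational(1, 2)) = Pow(Add(Pow(-8, -1), 50), Rational(1, 2)) = Pow(Add(Rational(-1, 8), 50), Rational(1, 2)) = Pow(Rational(399, 8), Rational(1, 2)) = Mul(Rational(1, 4), Pow(798, Rational(1, 2)))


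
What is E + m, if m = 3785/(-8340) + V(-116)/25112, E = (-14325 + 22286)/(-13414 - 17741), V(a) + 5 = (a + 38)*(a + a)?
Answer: 1201326037/108748646040 ≈ 0.011047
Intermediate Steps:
V(a) = -5 + 2*a*(38 + a) (V(a) = -5 + (a + 38)*(a + a) = -5 + (38 + a)*(2*a) = -5 + 2*a*(38 + a))
E = -7961/31155 (E = 7961/(-31155) = 7961*(-1/31155) = -7961/31155 ≈ -0.25553)
m = 2791501/10471704 (m = 3785/(-8340) + (-5 + 2*(-116)² + 76*(-116))/25112 = 3785*(-1/8340) + (-5 + 2*13456 - 8816)*(1/25112) = -757/1668 + (-5 + 26912 - 8816)*(1/25112) = -757/1668 + 18091*(1/25112) = -757/1668 + 18091/25112 = 2791501/10471704 ≈ 0.26658)
E + m = -7961/31155 + 2791501/10471704 = 1201326037/108748646040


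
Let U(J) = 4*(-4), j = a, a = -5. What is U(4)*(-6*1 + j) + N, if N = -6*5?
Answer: 146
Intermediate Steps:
j = -5
U(J) = -16
N = -30
U(4)*(-6*1 + j) + N = -16*(-6*1 - 5) - 30 = -16*(-6 - 5) - 30 = -16*(-11) - 30 = 176 - 30 = 146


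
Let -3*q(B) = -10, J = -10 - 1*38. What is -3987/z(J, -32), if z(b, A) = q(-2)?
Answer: -11961/10 ≈ -1196.1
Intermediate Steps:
J = -48 (J = -10 - 38 = -48)
q(B) = 10/3 (q(B) = -1/3*(-10) = 10/3)
z(b, A) = 10/3
-3987/z(J, -32) = -3987/10/3 = -3987*3/10 = -11961/10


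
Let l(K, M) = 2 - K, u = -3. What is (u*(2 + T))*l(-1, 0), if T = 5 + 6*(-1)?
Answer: -9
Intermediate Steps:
T = -1 (T = 5 - 6 = -1)
(u*(2 + T))*l(-1, 0) = (-3*(2 - 1))*(2 - 1*(-1)) = (-3*1)*(2 + 1) = -3*3 = -9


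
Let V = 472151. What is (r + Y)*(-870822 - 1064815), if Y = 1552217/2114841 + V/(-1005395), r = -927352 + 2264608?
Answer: -5503677767002081554808228/2126250567195 ≈ -2.5884e+12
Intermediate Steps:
r = 1337256
Y = 562066917724/2126250567195 (Y = 1552217/2114841 + 472151/(-1005395) = 1552217*(1/2114841) + 472151*(-1/1005395) = 1552217/2114841 - 472151/1005395 = 562066917724/2126250567195 ≈ 0.26435)
(r + Y)*(-870822 - 1064815) = (1337256 + 562066917724/2126250567195)*(-870822 - 1064815) = (2843341890551834644/2126250567195)*(-1935637) = -5503677767002081554808228/2126250567195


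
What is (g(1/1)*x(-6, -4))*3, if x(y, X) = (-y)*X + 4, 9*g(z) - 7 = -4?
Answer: -20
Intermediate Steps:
g(z) = 1/3 (g(z) = 7/9 + (1/9)*(-4) = 7/9 - 4/9 = 1/3)
x(y, X) = 4 - X*y (x(y, X) = -X*y + 4 = 4 - X*y)
(g(1/1)*x(-6, -4))*3 = ((4 - 1*(-4)*(-6))/3)*3 = ((4 - 24)/3)*3 = ((1/3)*(-20))*3 = -20/3*3 = -20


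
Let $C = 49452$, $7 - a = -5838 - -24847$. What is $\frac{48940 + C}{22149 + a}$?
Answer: $\frac{98392}{3147} \approx 31.265$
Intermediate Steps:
$a = -19002$ ($a = 7 - \left(-5838 - -24847\right) = 7 - \left(-5838 + 24847\right) = 7 - 19009 = -19002$)
$\frac{48940 + C}{22149 + a} = \frac{48940 + 49452}{22149 - 19002} = \frac{98392}{3147}$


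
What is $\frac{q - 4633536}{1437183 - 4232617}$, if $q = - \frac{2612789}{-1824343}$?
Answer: $\frac{8453156354059}{5099830449862} \approx 1.6575$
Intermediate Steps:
$q = \frac{2612789}{1824343}$ ($q = \left(-2612789\right) \left(- \frac{1}{1824343}\right) = \frac{2612789}{1824343} \approx 1.4322$)
$\frac{q - 4633536}{1437183 - 4232617} = \frac{\frac{2612789}{1824343} - 4633536}{1437183 - 4232617} = - \frac{8453156354059}{1824343 \left(-2795434\right)} = \left(- \frac{8453156354059}{1824343}\right) \left(- \frac{1}{2795434}\right) = \frac{8453156354059}{5099830449862}$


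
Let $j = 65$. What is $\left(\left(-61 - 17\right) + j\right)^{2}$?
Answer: $169$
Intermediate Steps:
$\left(\left(-61 - 17\right) + j\right)^{2} = \left(\left(-61 - 17\right) + 65\right)^{2} = \left(-78 + 65\right)^{2} = \left(-13\right)^{2} = 169$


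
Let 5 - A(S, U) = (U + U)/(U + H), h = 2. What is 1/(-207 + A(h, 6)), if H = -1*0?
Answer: -1/204 ≈ -0.0049020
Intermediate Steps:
H = 0
A(S, U) = 3 (A(S, U) = 5 - (U + U)/(U + 0) = 5 - 2*U/U = 5 - 1*2 = 5 - 2 = 3)
1/(-207 + A(h, 6)) = 1/(-207 + 3) = 1/(-204) = -1/204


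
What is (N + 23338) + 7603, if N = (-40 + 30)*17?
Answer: 30771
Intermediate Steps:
N = -170 (N = -10*17 = -170)
(N + 23338) + 7603 = (-170 + 23338) + 7603 = 23168 + 7603 = 30771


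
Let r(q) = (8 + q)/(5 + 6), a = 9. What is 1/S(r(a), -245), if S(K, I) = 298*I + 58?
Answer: -1/72952 ≈ -1.3708e-5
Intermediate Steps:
r(q) = 8/11 + q/11 (r(q) = (8 + q)/11 = (8 + q)*(1/11) = 8/11 + q/11)
S(K, I) = 58 + 298*I
1/S(r(a), -245) = 1/(58 + 298*(-245)) = 1/(58 - 73010) = 1/(-72952) = -1/72952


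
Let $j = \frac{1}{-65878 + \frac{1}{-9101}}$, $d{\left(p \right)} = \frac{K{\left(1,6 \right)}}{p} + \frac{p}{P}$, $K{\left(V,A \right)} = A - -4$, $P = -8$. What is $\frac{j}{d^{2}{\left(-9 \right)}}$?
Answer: $- \frac{15726528}{199851893} \approx -0.078691$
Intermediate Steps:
$K{\left(V,A \right)} = 4 + A$ ($K{\left(V,A \right)} = A + 4 = 4 + A$)
$d{\left(p \right)} = \frac{10}{p} - \frac{p}{8}$ ($d{\left(p \right)} = \frac{4 + 6}{p} + \frac{p}{-8} = \frac{10}{p} + p \left(- \frac{1}{8}\right) = \frac{10}{p} - \frac{p}{8}$)
$j = - \frac{9101}{599555679}$ ($j = \frac{1}{-65878 - \frac{1}{9101}} = \frac{1}{- \frac{599555679}{9101}} = - \frac{9101}{599555679} \approx -1.518 \cdot 10^{-5}$)
$\frac{j}{d^{2}{\left(-9 \right)}} = - \frac{9101}{599555679 \left(\frac{10}{-9} - - \frac{9}{8}\right)^{2}} = - \frac{9101}{599555679 \left(10 \left(- \frac{1}{9}\right) + \frac{9}{8}\right)^{2}} = - \frac{9101}{599555679 \left(- \frac{10}{9} + \frac{9}{8}\right)^{2}} = - \frac{9101}{599555679 \left(\frac{1}{72}\right)^{2}} = - \frac{9101 \frac{1}{\frac{1}{5184}}}{599555679} = \left(- \frac{9101}{599555679}\right) 5184 = - \frac{15726528}{199851893}$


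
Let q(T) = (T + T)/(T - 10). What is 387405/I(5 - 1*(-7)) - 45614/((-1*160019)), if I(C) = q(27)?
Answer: 117096577219/960114 ≈ 1.2196e+5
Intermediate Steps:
q(T) = 2*T/(-10 + T) (q(T) = (2*T)/(-10 + T) = 2*T/(-10 + T))
I(C) = 54/17 (I(C) = 2*27/(-10 + 27) = 2*27/17 = 2*27*(1/17) = 54/17)
387405/I(5 - 1*(-7)) - 45614/((-1*160019)) = 387405/(54/17) - 45614/((-1*160019)) = 387405*(17/54) - 45614/(-160019) = 731765/6 - 45614*(-1/160019) = 731765/6 + 45614/160019 = 117096577219/960114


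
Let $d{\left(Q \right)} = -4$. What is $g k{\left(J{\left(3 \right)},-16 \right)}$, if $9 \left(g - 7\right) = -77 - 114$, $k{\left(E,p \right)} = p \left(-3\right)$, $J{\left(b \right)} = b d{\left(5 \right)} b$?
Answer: $- \frac{2048}{3} \approx -682.67$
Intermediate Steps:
$J{\left(b \right)} = - 4 b^{2}$ ($J{\left(b \right)} = b \left(-4\right) b = - 4 b b = - 4 b^{2}$)
$k{\left(E,p \right)} = - 3 p$
$g = - \frac{128}{9}$ ($g = 7 + \frac{-77 - 114}{9} = 7 + \frac{1}{9} \left(-191\right) = 7 - \frac{191}{9} = - \frac{128}{9} \approx -14.222$)
$g k{\left(J{\left(3 \right)},-16 \right)} = - \frac{128 \left(\left(-3\right) \left(-16\right)\right)}{9} = \left(- \frac{128}{9}\right) 48 = - \frac{2048}{3}$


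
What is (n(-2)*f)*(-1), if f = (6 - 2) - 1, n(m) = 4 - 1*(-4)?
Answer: -24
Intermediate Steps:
n(m) = 8 (n(m) = 4 + 4 = 8)
f = 3 (f = 4 - 1 = 3)
(n(-2)*f)*(-1) = (8*3)*(-1) = 24*(-1) = -24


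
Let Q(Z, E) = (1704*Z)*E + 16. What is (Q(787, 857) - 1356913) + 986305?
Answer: 1148907544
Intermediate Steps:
Q(Z, E) = 16 + 1704*E*Z (Q(Z, E) = 1704*E*Z + 16 = 16 + 1704*E*Z)
(Q(787, 857) - 1356913) + 986305 = ((16 + 1704*857*787) - 1356913) + 986305 = ((16 + 1149278136) - 1356913) + 986305 = (1149278152 - 1356913) + 986305 = 1147921239 + 986305 = 1148907544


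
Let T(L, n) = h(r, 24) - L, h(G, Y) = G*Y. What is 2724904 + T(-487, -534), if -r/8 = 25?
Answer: 2720591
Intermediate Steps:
r = -200 (r = -8*25 = -200)
T(L, n) = -4800 - L (T(L, n) = -200*24 - L = -4800 - L)
2724904 + T(-487, -534) = 2724904 + (-4800 - 1*(-487)) = 2724904 + (-4800 + 487) = 2724904 - 4313 = 2720591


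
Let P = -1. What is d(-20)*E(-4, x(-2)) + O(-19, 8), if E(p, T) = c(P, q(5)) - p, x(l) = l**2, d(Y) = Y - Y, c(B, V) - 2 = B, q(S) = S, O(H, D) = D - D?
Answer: 0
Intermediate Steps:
O(H, D) = 0
c(B, V) = 2 + B
d(Y) = 0
E(p, T) = 1 - p (E(p, T) = (2 - 1) - p = 1 - p)
d(-20)*E(-4, x(-2)) + O(-19, 8) = 0*(1 - 1*(-4)) + 0 = 0*(1 + 4) + 0 = 0*5 + 0 = 0 + 0 = 0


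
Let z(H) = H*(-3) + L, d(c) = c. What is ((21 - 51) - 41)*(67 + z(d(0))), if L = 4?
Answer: -5041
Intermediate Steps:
z(H) = 4 - 3*H (z(H) = H*(-3) + 4 = -3*H + 4 = 4 - 3*H)
((21 - 51) - 41)*(67 + z(d(0))) = ((21 - 51) - 41)*(67 + (4 - 3*0)) = (-30 - 41)*(67 + (4 + 0)) = -71*(67 + 4) = -71*71 = -5041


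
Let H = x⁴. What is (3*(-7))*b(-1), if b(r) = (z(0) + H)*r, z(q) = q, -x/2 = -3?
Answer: 27216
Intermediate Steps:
x = 6 (x = -2*(-3) = 6)
H = 1296 (H = 6⁴ = 1296)
b(r) = 1296*r (b(r) = (0 + 1296)*r = 1296*r)
(3*(-7))*b(-1) = (3*(-7))*(1296*(-1)) = -21*(-1296) = 27216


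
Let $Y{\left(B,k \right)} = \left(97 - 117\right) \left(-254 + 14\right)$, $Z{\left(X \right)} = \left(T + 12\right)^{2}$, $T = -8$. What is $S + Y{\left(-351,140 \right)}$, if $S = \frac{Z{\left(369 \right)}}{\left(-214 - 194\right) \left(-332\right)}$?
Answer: $\frac{40636801}{8466} \approx 4800.0$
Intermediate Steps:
$Z{\left(X \right)} = 16$ ($Z{\left(X \right)} = \left(-8 + 12\right)^{2} = 4^{2} = 16$)
$Y{\left(B,k \right)} = 4800$ ($Y{\left(B,k \right)} = \left(-20\right) \left(-240\right) = 4800$)
$S = \frac{1}{8466}$ ($S = \frac{16}{\left(-214 - 194\right) \left(-332\right)} = \frac{16}{\left(-408\right) \left(-332\right)} = \frac{16}{135456} = 16 \cdot \frac{1}{135456} = \frac{1}{8466} \approx 0.00011812$)
$S + Y{\left(-351,140 \right)} = \frac{1}{8466} + 4800 = \frac{40636801}{8466}$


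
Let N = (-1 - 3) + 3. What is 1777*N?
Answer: -1777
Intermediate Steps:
N = -1 (N = -4 + 3 = -1)
1777*N = 1777*(-1) = -1777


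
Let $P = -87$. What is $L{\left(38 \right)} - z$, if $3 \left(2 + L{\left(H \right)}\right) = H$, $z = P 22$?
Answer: $\frac{5774}{3} \approx 1924.7$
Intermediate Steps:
$z = -1914$ ($z = \left(-87\right) 22 = -1914$)
$L{\left(H \right)} = -2 + \frac{H}{3}$
$L{\left(38 \right)} - z = \left(-2 + \frac{1}{3} \cdot 38\right) - -1914 = \left(-2 + \frac{38}{3}\right) + 1914 = \frac{32}{3} + 1914 = \frac{5774}{3}$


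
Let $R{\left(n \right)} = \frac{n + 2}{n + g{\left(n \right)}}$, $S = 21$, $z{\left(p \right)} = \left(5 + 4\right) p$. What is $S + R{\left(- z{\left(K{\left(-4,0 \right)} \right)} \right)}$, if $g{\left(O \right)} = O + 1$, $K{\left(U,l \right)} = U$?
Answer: $\frac{1571}{73} \approx 21.521$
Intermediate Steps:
$z{\left(p \right)} = 9 p$
$g{\left(O \right)} = 1 + O$
$R{\left(n \right)} = \frac{2 + n}{1 + 2 n}$ ($R{\left(n \right)} = \frac{n + 2}{n + \left(1 + n\right)} = \frac{2 + n}{1 + 2 n}$)
$S + R{\left(- z{\left(K{\left(-4,0 \right)} \right)} \right)} = 21 + \frac{2 - 9 \left(-4\right)}{1 + 2 \left(- 9 \left(-4\right)\right)} = 21 + \frac{2 - -36}{1 + 2 \left(\left(-1\right) \left(-36\right)\right)} = 21 + \frac{2 + 36}{1 + 2 \cdot 36} = 21 + \frac{1}{1 + 72} \cdot 38 = 21 + \frac{1}{73} \cdot 38 = 21 + \frac{38}{73} = \frac{1571}{73}$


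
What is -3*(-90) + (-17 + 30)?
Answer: 283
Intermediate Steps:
-3*(-90) + (-17 + 30) = 270 + 13 = 283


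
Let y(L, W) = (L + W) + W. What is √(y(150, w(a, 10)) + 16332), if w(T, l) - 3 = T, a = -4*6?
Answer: 2*√4110 ≈ 128.22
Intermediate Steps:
a = -24
w(T, l) = 3 + T
y(L, W) = L + 2*W
√(y(150, w(a, 10)) + 16332) = √((150 + 2*(3 - 24)) + 16332) = √((150 + 2*(-21)) + 16332) = √((150 - 42) + 16332) = √(108 + 16332) = √16440 = 2*√4110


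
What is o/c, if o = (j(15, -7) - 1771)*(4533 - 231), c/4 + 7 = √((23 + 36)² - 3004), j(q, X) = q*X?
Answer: -7061733/214 - 3026457*√53/214 ≈ -1.3596e+5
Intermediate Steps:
j(q, X) = X*q
c = -28 + 12*√53 (c = -28 + 4*√((23 + 36)² - 3004) = -28 + 4*√(59² - 3004) = -28 + 4*√(3481 - 3004) = -28 + 4*√477 = -28 + 4*(3*√53) = -28 + 12*√53 ≈ 59.361)
o = -8070552 (o = (-7*15 - 1771)*(4533 - 231) = (-105 - 1771)*4302 = -1876*4302 = -8070552)
o/c = -8070552/(-28 + 12*√53)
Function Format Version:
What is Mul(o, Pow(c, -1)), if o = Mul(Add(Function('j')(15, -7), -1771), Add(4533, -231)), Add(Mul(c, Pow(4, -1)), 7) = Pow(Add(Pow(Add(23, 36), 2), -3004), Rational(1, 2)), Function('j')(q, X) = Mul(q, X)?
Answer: Add(Rational(-7061733, 214), Mul(Rational(-3026457, 214), Pow(53, Rational(1, 2)))) ≈ -1.3596e+5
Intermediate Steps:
Function('j')(q, X) = Mul(X, q)
c = Add(-28, Mul(12, Pow(53, Rational(1, 2)))) (c = Add(-28, Mul(4, Pow(Add(Pow(Add(23, 36), 2), -3004), Rational(1, 2)))) = Add(-28, Mul(4, Pow(Add(Pow(59, 2), -3004), Rational(1, 2)))) = Add(-28, Mul(4, Pow(Add(3481, -3004), Rational(1, 2)))) = Add(-28, Mul(4, Pow(477, Rational(1, 2)))) = Add(-28, Mul(4, Mul(3, Pow(53, Rational(1, 2))))) = Add(-28, Mul(12, Pow(53, Rational(1, 2)))) ≈ 59.361)
o = -8070552 (o = Mul(Add(Mul(-7, 15), -1771), Add(4533, -231)) = Mul(Add(-105, -1771), 4302) = Mul(-1876, 4302) = -8070552)
Mul(o, Pow(c, -1)) = Mul(-8070552, Pow(Add(-28, Mul(12, Pow(53, Rational(1, 2)))), -1))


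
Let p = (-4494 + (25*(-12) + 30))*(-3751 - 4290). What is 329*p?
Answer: 12603109596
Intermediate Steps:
p = 38307324 (p = (-4494 + (-300 + 30))*(-8041) = (-4494 - 270)*(-8041) = -4764*(-8041) = 38307324)
329*p = 329*38307324 = 12603109596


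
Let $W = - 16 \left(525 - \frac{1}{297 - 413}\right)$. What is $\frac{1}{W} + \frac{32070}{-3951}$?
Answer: $- \frac{2604164953}{320826468} \approx -8.1171$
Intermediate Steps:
$W = - \frac{243604}{29}$ ($W = - 16 \left(525 - \frac{1}{-116}\right) = - 16 \left(525 - - \frac{1}{116}\right) = - 16 \left(525 + \frac{1}{116}\right) = \left(-16\right) \frac{60901}{116} = - \frac{243604}{29} \approx -8400.1$)
$\frac{1}{W} + \frac{32070}{-3951} = \frac{1}{- \frac{243604}{29}} + \frac{32070}{-3951} = - \frac{29}{243604} + 32070 \left(- \frac{1}{3951}\right) = - \frac{29}{243604} - \frac{10690}{1317} = - \frac{2604164953}{320826468}$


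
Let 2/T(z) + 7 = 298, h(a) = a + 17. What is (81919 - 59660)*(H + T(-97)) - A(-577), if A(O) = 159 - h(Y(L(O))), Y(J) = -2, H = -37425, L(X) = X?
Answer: -242415532211/291 ≈ -8.3304e+8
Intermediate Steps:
h(a) = 17 + a
T(z) = 2/291 (T(z) = 2/(-7 + 298) = 2/291)
A(O) = 144 (A(O) = 159 - (17 - 2) = 159 - 1*15 = 159 - 15 = 144)
(81919 - 59660)*(H + T(-97)) - A(-577) = (81919 - 59660)*(-37425 + 2/291) - 1*144 = 22259*(-10890673/291) - 144 = -242415490307/291 - 144 = -242415532211/291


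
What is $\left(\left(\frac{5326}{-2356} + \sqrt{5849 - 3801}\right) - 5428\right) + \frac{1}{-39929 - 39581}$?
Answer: $- \frac{127153326537}{23415695} + 32 \sqrt{2} \approx -5385.0$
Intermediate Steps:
$\left(\left(\frac{5326}{-2356} + \sqrt{5849 - 3801}\right) - 5428\right) + \frac{1}{-39929 - 39581} = \left(\left(5326 \left(- \frac{1}{2356}\right) + \sqrt{2048}\right) - 5428\right) + \frac{1}{-79510} = \left(\left(- \frac{2663}{1178} + 32 \sqrt{2}\right) - 5428\right) - \frac{1}{79510} = \left(- \frac{6396847}{1178} + 32 \sqrt{2}\right) - \frac{1}{79510} = - \frac{127153326537}{23415695} + 32 \sqrt{2}$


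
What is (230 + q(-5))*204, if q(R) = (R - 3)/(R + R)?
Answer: 235416/5 ≈ 47083.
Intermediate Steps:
q(R) = (-3 + R)/(2*R) (q(R) = (-3 + R)/((2*R)) = (-3 + R)*(1/(2*R)) = (-3 + R)/(2*R))
(230 + q(-5))*204 = (230 + (½)*(-3 - 5)/(-5))*204 = (230 + (½)*(-⅕)*(-8))*204 = (230 + ⅘)*204 = (1154/5)*204 = 235416/5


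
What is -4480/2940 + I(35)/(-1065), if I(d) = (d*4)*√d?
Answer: -32/21 - 28*√35/213 ≈ -2.3015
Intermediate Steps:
I(d) = 4*d^(3/2) (I(d) = (4*d)*√d = 4*d^(3/2))
-4480/2940 + I(35)/(-1065) = -4480/2940 + (4*35^(3/2))/(-1065) = -4480*1/2940 + (4*(35*√35))*(-1/1065) = -32/21 + (140*√35)*(-1/1065) = -32/21 - 28*√35/213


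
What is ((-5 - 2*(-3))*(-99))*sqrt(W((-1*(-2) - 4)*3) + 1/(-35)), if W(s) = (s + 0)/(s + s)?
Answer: -99*sqrt(2310)/70 ≈ -67.974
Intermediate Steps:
W(s) = 1/2 (W(s) = s/((2*s)) = s*(1/(2*s)) = 1/2)
((-5 - 2*(-3))*(-99))*sqrt(W((-1*(-2) - 4)*3) + 1/(-35)) = ((-5 - 2*(-3))*(-99))*sqrt(1/2 + 1/(-35)) = ((-5 + 6)*(-99))*sqrt(1/2 - 1/35) = (1*(-99))*sqrt(33/70) = -99*sqrt(2310)/70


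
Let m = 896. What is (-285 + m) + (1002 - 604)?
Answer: 1009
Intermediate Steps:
(-285 + m) + (1002 - 604) = (-285 + 896) + (1002 - 604) = 611 + 398 = 1009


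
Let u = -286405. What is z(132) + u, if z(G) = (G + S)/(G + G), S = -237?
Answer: -25203675/88 ≈ -2.8641e+5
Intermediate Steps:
z(G) = (-237 + G)/(2*G) (z(G) = (G - 237)/(G + G) = (-237 + G)/((2*G)) = (-237 + G)*(1/(2*G)) = (-237 + G)/(2*G))
z(132) + u = (½)*(-237 + 132)/132 - 286405 = (½)*(1/132)*(-105) - 286405 = -35/88 - 286405 = -25203675/88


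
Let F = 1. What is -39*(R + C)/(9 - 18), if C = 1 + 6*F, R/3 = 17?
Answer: 754/3 ≈ 251.33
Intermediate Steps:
R = 51 (R = 3*17 = 51)
C = 7 (C = 1 + 6*1 = 1 + 6 = 7)
-39*(R + C)/(9 - 18) = -39*(51 + 7)/(9 - 18) = -2262/(-9) = -2262*(-1)/9 = -39*(-58/9) = 754/3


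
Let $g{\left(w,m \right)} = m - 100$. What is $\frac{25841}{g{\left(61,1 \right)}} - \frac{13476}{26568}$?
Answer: $- \frac{6369239}{24354} \approx -261.53$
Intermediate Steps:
$g{\left(w,m \right)} = -100 + m$
$\frac{25841}{g{\left(61,1 \right)}} - \frac{13476}{26568} = \frac{25841}{-100 + 1} - \frac{13476}{26568} = \frac{25841}{-99} - \frac{1123}{2214} = 25841 \left(- \frac{1}{99}\right) - \frac{1123}{2214} = - \frac{25841}{99} - \frac{1123}{2214} = - \frac{6369239}{24354}$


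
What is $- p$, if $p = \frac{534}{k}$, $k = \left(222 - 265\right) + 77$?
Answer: $- \frac{267}{17} \approx -15.706$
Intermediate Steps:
$k = 34$ ($k = -43 + 77 = 34$)
$p = \frac{267}{17}$ ($p = \frac{534}{34} = 534 \cdot \frac{1}{34} = \frac{267}{17} \approx 15.706$)
$- p = \left(-1\right) \frac{267}{17} = - \frac{267}{17}$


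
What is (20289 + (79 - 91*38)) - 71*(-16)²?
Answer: -1266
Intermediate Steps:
(20289 + (79 - 91*38)) - 71*(-16)² = (20289 + (79 - 3458)) - 71*256 = (20289 - 3379) - 18176 = 16910 - 18176 = -1266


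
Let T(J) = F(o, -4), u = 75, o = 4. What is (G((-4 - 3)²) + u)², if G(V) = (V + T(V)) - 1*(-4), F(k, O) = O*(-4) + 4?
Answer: 21904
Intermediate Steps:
F(k, O) = 4 - 4*O (F(k, O) = -4*O + 4 = 4 - 4*O)
T(J) = 20 (T(J) = 4 - 4*(-4) = 4 + 16 = 20)
G(V) = 24 + V (G(V) = (V + 20) - 1*(-4) = (20 + V) + 4 = 24 + V)
(G((-4 - 3)²) + u)² = ((24 + (-4 - 3)²) + 75)² = ((24 + (-7)²) + 75)² = ((24 + 49) + 75)² = (73 + 75)² = 148² = 21904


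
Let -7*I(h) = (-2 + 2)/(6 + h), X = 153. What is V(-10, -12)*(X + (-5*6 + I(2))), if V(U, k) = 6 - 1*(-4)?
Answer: 1230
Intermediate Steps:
V(U, k) = 10 (V(U, k) = 6 + 4 = 10)
I(h) = 0 (I(h) = -(-2 + 2)/(7*(6 + h)) = -0/(6 + h) = -⅐*0 = 0)
V(-10, -12)*(X + (-5*6 + I(2))) = 10*(153 + (-5*6 + 0)) = 10*(153 + (-30 + 0)) = 10*(153 - 30) = 10*123 = 1230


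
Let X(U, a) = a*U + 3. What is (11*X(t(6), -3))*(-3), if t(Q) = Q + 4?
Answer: 891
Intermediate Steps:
t(Q) = 4 + Q
X(U, a) = 3 + U*a (X(U, a) = U*a + 3 = 3 + U*a)
(11*X(t(6), -3))*(-3) = (11*(3 + (4 + 6)*(-3)))*(-3) = (11*(3 + 10*(-3)))*(-3) = (11*(3 - 30))*(-3) = (11*(-27))*(-3) = -297*(-3) = 891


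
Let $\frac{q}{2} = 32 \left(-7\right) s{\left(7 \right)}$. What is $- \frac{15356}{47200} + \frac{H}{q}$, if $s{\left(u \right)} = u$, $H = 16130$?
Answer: $- \frac{12648319}{2312800} \approx -5.4688$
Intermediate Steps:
$q = -3136$ ($q = 2 \cdot 32 \left(-7\right) 7 = 2 \left(\left(-224\right) 7\right) = 2 \left(-1568\right) = -3136$)
$- \frac{15356}{47200} + \frac{H}{q} = - \frac{15356}{47200} + \frac{16130}{-3136} = \left(-15356\right) \frac{1}{47200} + 16130 \left(- \frac{1}{3136}\right) = - \frac{3839}{11800} - \frac{8065}{1568} = - \frac{12648319}{2312800}$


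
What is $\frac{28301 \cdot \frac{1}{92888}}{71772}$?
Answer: $\frac{28301}{6666757536} \approx 4.2451 \cdot 10^{-6}$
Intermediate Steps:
$\frac{28301 \cdot \frac{1}{92888}}{71772} = 28301 \cdot \frac{1}{92888} \cdot \frac{1}{71772} = \frac{28301}{92888} \cdot \frac{1}{71772} = \frac{28301}{6666757536}$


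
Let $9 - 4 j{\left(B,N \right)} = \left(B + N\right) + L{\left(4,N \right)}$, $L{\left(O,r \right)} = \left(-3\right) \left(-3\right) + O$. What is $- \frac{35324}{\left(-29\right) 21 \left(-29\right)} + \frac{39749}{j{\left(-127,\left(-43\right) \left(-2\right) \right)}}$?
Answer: $\frac{2806721368}{653457} \approx 4295.2$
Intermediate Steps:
$L{\left(O,r \right)} = 9 + O$
$j{\left(B,N \right)} = -1 - \frac{B}{4} - \frac{N}{4}$ ($j{\left(B,N \right)} = \frac{9}{4} - \frac{\left(B + N\right) + \left(9 + 4\right)}{4} = \frac{9}{4} - \frac{\left(B + N\right) + 13}{4} = \frac{9}{4} - \frac{13 + B + N}{4} = \frac{9}{4} - \left(\frac{13}{4} + \frac{B}{4} + \frac{N}{4}\right) = -1 - \frac{B}{4} - \frac{N}{4}$)
$- \frac{35324}{\left(-29\right) 21 \left(-29\right)} + \frac{39749}{j{\left(-127,\left(-43\right) \left(-2\right) \right)}} = - \frac{35324}{\left(-29\right) 21 \left(-29\right)} + \frac{39749}{-1 - - \frac{127}{4} - \frac{\left(-43\right) \left(-2\right)}{4}} = - \frac{35324}{\left(-609\right) \left(-29\right)} + \frac{39749}{-1 + \frac{127}{4} - \frac{43}{2}} = - \frac{35324}{17661} + \frac{39749}{-1 + \frac{127}{4} - \frac{43}{2}} = \left(-35324\right) \frac{1}{17661} + \frac{39749}{\frac{37}{4}} = - \frac{35324}{17661} + 39749 \cdot \frac{4}{37} = - \frac{35324}{17661} + \frac{158996}{37} = \frac{2806721368}{653457}$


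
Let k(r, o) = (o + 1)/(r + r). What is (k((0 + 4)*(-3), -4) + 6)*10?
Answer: 245/4 ≈ 61.250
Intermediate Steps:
k(r, o) = (1 + o)/(2*r) (k(r, o) = (1 + o)/((2*r)) = (1 + o)*(1/(2*r)) = (1 + o)/(2*r))
(k((0 + 4)*(-3), -4) + 6)*10 = ((1 - 4)/(2*(((0 + 4)*(-3)))) + 6)*10 = ((½)*(-3)/(4*(-3)) + 6)*10 = ((½)*(-3)/(-12) + 6)*10 = ((½)*(-1/12)*(-3) + 6)*10 = (⅛ + 6)*10 = (49/8)*10 = 245/4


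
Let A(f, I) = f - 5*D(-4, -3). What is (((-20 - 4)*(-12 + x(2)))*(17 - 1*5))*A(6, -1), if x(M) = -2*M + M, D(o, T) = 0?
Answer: 24192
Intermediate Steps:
x(M) = -M
A(f, I) = f (A(f, I) = f - 5*0 = f + 0 = f)
(((-20 - 4)*(-12 + x(2)))*(17 - 1*5))*A(6, -1) = (((-20 - 4)*(-12 - 1*2))*(17 - 1*5))*6 = ((-24*(-12 - 2))*(17 - 5))*6 = (-24*(-14)*12)*6 = (336*12)*6 = 4032*6 = 24192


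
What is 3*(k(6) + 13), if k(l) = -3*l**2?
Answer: -285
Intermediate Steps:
3*(k(6) + 13) = 3*(-3*6**2 + 13) = 3*(-3*36 + 13) = 3*(-108 + 13) = 3*(-95) = -285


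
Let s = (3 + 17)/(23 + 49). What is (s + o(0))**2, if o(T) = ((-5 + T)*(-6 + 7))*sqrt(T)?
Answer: 25/324 ≈ 0.077160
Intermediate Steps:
o(T) = sqrt(T)*(-5 + T) (o(T) = ((-5 + T)*1)*sqrt(T) = (-5 + T)*sqrt(T) = sqrt(T)*(-5 + T))
s = 5/18 (s = 20/72 = 20*(1/72) = 5/18 ≈ 0.27778)
(s + o(0))**2 = (5/18 + sqrt(0)*(-5 + 0))**2 = (5/18 + 0*(-5))**2 = (5/18 + 0)**2 = (5/18)**2 = 25/324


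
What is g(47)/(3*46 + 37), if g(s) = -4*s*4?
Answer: -752/175 ≈ -4.2971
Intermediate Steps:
g(s) = -16*s
g(47)/(3*46 + 37) = (-16*47)/(3*46 + 37) = -752/(138 + 37) = -752/175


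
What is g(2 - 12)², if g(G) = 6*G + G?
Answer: 4900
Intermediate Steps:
g(G) = 7*G
g(2 - 12)² = (7*(2 - 12))² = (7*(-10))² = (-70)² = 4900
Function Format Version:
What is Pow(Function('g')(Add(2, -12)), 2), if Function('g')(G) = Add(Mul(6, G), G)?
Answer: 4900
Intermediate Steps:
Function('g')(G) = Mul(7, G)
Pow(Function('g')(Add(2, -12)), 2) = Pow(Mul(7, Add(2, -12)), 2) = Pow(Mul(7, -10), 2) = Pow(-70, 2) = 4900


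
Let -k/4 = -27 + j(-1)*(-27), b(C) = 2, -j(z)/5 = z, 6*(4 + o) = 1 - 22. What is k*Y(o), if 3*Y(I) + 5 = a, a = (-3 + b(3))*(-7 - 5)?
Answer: 1512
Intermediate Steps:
o = -15/2 (o = -4 + (1 - 22)/6 = -4 + (⅙)*(-21) = -4 - 7/2 = -15/2 ≈ -7.5000)
j(z) = -5*z
k = 648 (k = -4*(-27 - 5*(-1)*(-27)) = -4*(-27 + 5*(-27)) = -4*(-27 - 135) = -4*(-162) = 648)
a = 12 (a = (-3 + 2)*(-7 - 5) = -1*(-12) = 12)
Y(I) = 7/3 (Y(I) = -5/3 + (⅓)*12 = -5/3 + 4 = 7/3)
k*Y(o) = 648*(7/3) = 1512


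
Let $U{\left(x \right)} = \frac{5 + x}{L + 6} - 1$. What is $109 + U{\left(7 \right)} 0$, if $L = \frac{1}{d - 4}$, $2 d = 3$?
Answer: $109$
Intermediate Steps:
$d = \frac{3}{2}$ ($d = \frac{1}{2} \cdot 3 = \frac{3}{2} \approx 1.5$)
$L = - \frac{2}{5}$ ($L = \frac{1}{\frac{3}{2} - 4} = \frac{1}{- \frac{5}{2}} = - \frac{2}{5} \approx -0.4$)
$U{\left(x \right)} = - \frac{3}{28} + \frac{5 x}{28}$ ($U{\left(x \right)} = \frac{5 + x}{- \frac{2}{5} + 6} - 1 = \frac{5 + x}{\frac{28}{5}} - 1 = \left(5 + x\right) \frac{5}{28} - 1 = \left(\frac{25}{28} + \frac{5 x}{28}\right) - 1 = - \frac{3}{28} + \frac{5 x}{28}$)
$109 + U{\left(7 \right)} 0 = 109 + \left(- \frac{3}{28} + \frac{5}{28} \cdot 7\right) 0 = 109 + \left(- \frac{3}{28} + \frac{5}{4}\right) 0 = 109 + \frac{8}{7} \cdot 0 = 109 + 0 = 109$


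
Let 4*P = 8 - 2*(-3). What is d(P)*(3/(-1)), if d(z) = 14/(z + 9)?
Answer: -84/25 ≈ -3.3600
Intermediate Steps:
P = 7/2 (P = (8 - 2*(-3))/4 = (8 + 6)/4 = (1/4)*14 = 7/2 ≈ 3.5000)
d(z) = 14/(9 + z)
d(P)*(3/(-1)) = (14/(9 + 7/2))*(3/(-1)) = (14/(25/2))*(3*(-1)) = (14*(2/25))*(-3) = (28/25)*(-3) = -84/25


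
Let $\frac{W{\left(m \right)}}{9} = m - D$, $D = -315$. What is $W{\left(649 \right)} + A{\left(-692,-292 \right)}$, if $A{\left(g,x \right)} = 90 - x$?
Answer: $9058$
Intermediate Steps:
$W{\left(m \right)} = 2835 + 9 m$ ($W{\left(m \right)} = 9 \left(m - -315\right) = 9 \left(m + 315\right) = 9 \left(315 + m\right) = 2835 + 9 m$)
$W{\left(649 \right)} + A{\left(-692,-292 \right)} = \left(2835 + 9 \cdot 649\right) + \left(90 - -292\right) = \left(2835 + 5841\right) + \left(90 + 292\right) = 8676 + 382 = 9058$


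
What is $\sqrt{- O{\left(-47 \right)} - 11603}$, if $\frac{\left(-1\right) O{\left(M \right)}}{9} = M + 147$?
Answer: $i \sqrt{10703} \approx 103.46 i$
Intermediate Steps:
$O{\left(M \right)} = -1323 - 9 M$ ($O{\left(M \right)} = - 9 \left(M + 147\right) = - 9 \left(147 + M\right) = -1323 - 9 M$)
$\sqrt{- O{\left(-47 \right)} - 11603} = \sqrt{- (-1323 - -423) - 11603} = \sqrt{- (-1323 + 423) - 11603} = \sqrt{\left(-1\right) \left(-900\right) - 11603} = \sqrt{900 - 11603} = \sqrt{-10703} = i \sqrt{10703}$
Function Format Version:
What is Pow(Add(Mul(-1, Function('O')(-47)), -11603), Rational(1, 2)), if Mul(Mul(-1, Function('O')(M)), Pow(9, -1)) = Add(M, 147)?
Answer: Mul(I, Pow(10703, Rational(1, 2))) ≈ Mul(103.46, I)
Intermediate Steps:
Function('O')(M) = Add(-1323, Mul(-9, M)) (Function('O')(M) = Mul(-9, Add(M, 147)) = Mul(-9, Add(147, M)) = Add(-1323, Mul(-9, M)))
Pow(Add(Mul(-1, Function('O')(-47)), -11603), Rational(1, 2)) = Pow(Add(Mul(-1, Add(-1323, Mul(-9, -47))), -11603), Rational(1, 2)) = Pow(Add(Mul(-1, Add(-1323, 423)), -11603), Rational(1, 2)) = Pow(Add(Mul(-1, -900), -11603), Rational(1, 2)) = Pow(Add(900, -11603), Rational(1, 2)) = Pow(-10703, Rational(1, 2)) = Mul(I, Pow(10703, Rational(1, 2)))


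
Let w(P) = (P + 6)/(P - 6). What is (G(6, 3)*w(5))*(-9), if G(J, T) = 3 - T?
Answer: 0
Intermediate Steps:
w(P) = (6 + P)/(-6 + P)
(G(6, 3)*w(5))*(-9) = ((3 - 1*3)*((6 + 5)/(-6 + 5)))*(-9) = ((3 - 3)*(11/(-1)))*(-9) = (0*(-1*11))*(-9) = (0*(-11))*(-9) = 0*(-9) = 0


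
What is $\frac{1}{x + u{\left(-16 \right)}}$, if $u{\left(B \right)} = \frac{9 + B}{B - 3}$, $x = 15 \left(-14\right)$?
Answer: $- \frac{19}{3983} \approx -0.0047703$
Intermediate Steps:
$x = -210$
$u{\left(B \right)} = \frac{9 + B}{-3 + B}$
$\frac{1}{x + u{\left(-16 \right)}} = \frac{1}{-210 + \frac{9 - 16}{-3 - 16}} = \frac{1}{-210 + \frac{1}{-19} \left(-7\right)} = \frac{1}{-210 - - \frac{7}{19}} = \frac{1}{-210 + \frac{7}{19}} = \frac{1}{- \frac{3983}{19}} = - \frac{19}{3983}$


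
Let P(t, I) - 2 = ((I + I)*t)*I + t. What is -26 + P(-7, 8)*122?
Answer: -109948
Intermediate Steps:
P(t, I) = 2 + t + 2*t*I² (P(t, I) = 2 + (((I + I)*t)*I + t) = 2 + (((2*I)*t)*I + t) = 2 + ((2*I*t)*I + t) = 2 + (2*t*I² + t) = 2 + (t + 2*t*I²) = 2 + t + 2*t*I²)
-26 + P(-7, 8)*122 = -26 + (2 - 7 + 2*(-7)*8²)*122 = -26 + (2 - 7 + 2*(-7)*64)*122 = -26 + (2 - 7 - 896)*122 = -26 - 901*122 = -26 - 109922 = -109948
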